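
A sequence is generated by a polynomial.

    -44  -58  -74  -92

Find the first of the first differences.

-14

First differences: -14, -16, -18
Second differences: -2, -2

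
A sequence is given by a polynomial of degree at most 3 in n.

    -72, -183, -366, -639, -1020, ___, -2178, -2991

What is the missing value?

-1527

Using the first 5 terms:
First differences: -111, -183, -273, -381
Second differences: -72, -90, -108
Third differences: -18, -18
Constant third difference = -18.
Extend forward: -108 − 18 = -126;  -381 − 126 = -507;  -1020 − 507 = -1527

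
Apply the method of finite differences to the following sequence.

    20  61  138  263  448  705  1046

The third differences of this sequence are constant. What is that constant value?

12

Δ: 41, 77, 125, 185, 257, 341
Δ²: 36, 48, 60, 72, 84
Δ³: 12, 12, 12, 12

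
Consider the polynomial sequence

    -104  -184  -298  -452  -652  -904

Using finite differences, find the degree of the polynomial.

-80, -114, -154, -200, -252
-34, -40, -46, -52
-6, -6, -6
The third differences are constant, so the polynomial has degree 3.

3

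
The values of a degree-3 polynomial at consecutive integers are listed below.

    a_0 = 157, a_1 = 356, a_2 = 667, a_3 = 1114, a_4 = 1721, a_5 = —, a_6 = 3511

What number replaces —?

Using the first 5 terms:
Δ: 199, 311, 447, 607
Δ²: 112, 136, 160
Δ³: 24, 24
Constant third difference = 24.
Extend forward: 160 + 24 = 184;  607 + 184 = 791;  1721 + 791 = 2512

2512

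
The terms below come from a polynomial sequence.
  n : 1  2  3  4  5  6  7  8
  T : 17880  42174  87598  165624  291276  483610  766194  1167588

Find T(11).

3455190

24294  45424  78026  125652  192334  282584  401394
21130  32602  47626  66682  90250  118810
11472  15024  19056  23568  28560
3552  4032  4512  4992
480  480  480
The fifth differences are constant (480).
4992 + 480 = 5472;  28560 + 5472 = 34032;  118810 + 34032 = 152842;  401394 + 152842 = 554236;  1167588 + 554236 = 1721824
5472 + 480 = 5952;  34032 + 5952 = 39984;  152842 + 39984 = 192826;  554236 + 192826 = 747062;  1721824 + 747062 = 2468886
5952 + 480 = 6432;  39984 + 6432 = 46416;  192826 + 46416 = 239242;  747062 + 239242 = 986304;  2468886 + 986304 = 3455190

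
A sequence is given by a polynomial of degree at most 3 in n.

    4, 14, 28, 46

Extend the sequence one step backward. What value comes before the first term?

D1: 10, 14, 18
D2: 4, 4
The second differences are constant at 4.
Work back: 10 − 4 = 6;  4 − 6 = -2

-2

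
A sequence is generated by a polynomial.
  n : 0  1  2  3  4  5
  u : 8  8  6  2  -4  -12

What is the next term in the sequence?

-22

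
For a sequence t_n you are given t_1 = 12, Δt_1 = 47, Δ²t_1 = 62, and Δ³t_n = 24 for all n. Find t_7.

Build the table forward from the leading diagonal:
Δ³: 24  24  24  24  24  24  24
Δ²: 62  86  110  134  158  182  206
Δ: 47  109  195  305  439  597  779
t: 12  59  168  363  668  1107  1704

1704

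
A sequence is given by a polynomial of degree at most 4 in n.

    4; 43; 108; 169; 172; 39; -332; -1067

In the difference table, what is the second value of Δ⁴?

Δ: 39, 65, 61, 3, -133, -371, -735
Δ²: 26, -4, -58, -136, -238, -364
Δ³: -30, -54, -78, -102, -126
Δ⁴: -24, -24, -24, -24

-24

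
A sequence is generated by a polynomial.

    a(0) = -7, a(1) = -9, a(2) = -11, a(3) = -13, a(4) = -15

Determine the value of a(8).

-23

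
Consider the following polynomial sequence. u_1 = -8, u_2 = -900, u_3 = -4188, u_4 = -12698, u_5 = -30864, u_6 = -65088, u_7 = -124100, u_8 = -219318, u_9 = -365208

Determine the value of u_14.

Δ: -892  -3288  -8510  -18166  -34224  -59012  -95218  -145890
Δ²: -2396  -5222  -9656  -16058  -24788  -36206  -50672
Δ³: -2826  -4434  -6402  -8730  -11418  -14466
Δ⁴: -1608  -1968  -2328  -2688  -3048
Δ⁵: -360  -360  -360  -360
Fifth differences constant at -360.
-3048 − 360 = -3408;  -14466 − 3408 = -17874;  -50672 − 17874 = -68546;  -145890 − 68546 = -214436;  -365208 − 214436 = -579644
-3408 − 360 = -3768;  -17874 − 3768 = -21642;  -68546 − 21642 = -90188;  -214436 − 90188 = -304624;  -579644 − 304624 = -884268
-3768 − 360 = -4128;  -21642 − 4128 = -25770;  -90188 − 25770 = -115958;  -304624 − 115958 = -420582;  -884268 − 420582 = -1304850
-4128 − 360 = -4488;  -25770 − 4488 = -30258;  -115958 − 30258 = -146216;  -420582 − 146216 = -566798;  -1304850 − 566798 = -1871648
-4488 − 360 = -4848;  -30258 − 4848 = -35106;  -146216 − 35106 = -181322;  -566798 − 181322 = -748120;  -1871648 − 748120 = -2619768

-2619768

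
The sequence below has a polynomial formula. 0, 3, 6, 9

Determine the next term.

First differences: 3, 3, 3
Constant first difference = 3, so extend:
9 + 3 = 12

12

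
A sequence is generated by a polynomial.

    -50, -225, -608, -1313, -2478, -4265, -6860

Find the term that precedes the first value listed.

-175  -383  -705  -1165  -1787  -2595
-208  -322  -460  -622  -808
-114  -138  -162  -186
-24  -24  -24
The fourth differences are constant at -24.
Work back: -114 + 24 = -90;  -208 + 90 = -118;  -175 + 118 = -57;  -50 + 57 = 7

7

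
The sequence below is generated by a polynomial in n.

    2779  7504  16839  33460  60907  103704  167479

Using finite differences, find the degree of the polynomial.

5

Δ: 4725, 9335, 16621, 27447, 42797, 63775
Δ²: 4610, 7286, 10826, 15350, 20978
Δ³: 2676, 3540, 4524, 5628
Δ⁴: 864, 984, 1104
Δ⁵: 120, 120
The fifth differences are constant, so the polynomial has degree 5.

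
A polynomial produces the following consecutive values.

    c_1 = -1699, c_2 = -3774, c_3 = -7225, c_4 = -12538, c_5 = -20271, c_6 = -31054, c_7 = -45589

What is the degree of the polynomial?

-2075, -3451, -5313, -7733, -10783, -14535
-1376, -1862, -2420, -3050, -3752
-486, -558, -630, -702
-72, -72, -72
The fourth differences are constant, so the polynomial has degree 4.

4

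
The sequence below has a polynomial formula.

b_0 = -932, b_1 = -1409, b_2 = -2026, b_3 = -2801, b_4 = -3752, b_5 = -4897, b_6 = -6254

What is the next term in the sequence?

D1: -477 , -617 , -775 , -951 , -1145 , -1357
D2: -140 , -158 , -176 , -194 , -212
D3: -18 , -18 , -18 , -18
Third differences constant at -18.
-212 − 18 = -230;  -1357 − 230 = -1587;  -6254 − 1587 = -7841

-7841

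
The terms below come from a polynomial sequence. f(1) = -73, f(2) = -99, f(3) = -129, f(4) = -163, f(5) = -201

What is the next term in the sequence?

-243

Δ: -26  -30  -34  -38
Δ²: -4  -4  -4
The second differences are constant (-4).
-38 − 4 = -42;  -201 − 42 = -243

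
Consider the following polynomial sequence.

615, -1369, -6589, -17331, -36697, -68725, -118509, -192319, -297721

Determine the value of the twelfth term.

-901099

Δ: -1984 , -5220 , -10742 , -19366 , -32028 , -49784 , -73810 , -105402
Δ²: -3236 , -5522 , -8624 , -12662 , -17756 , -24026 , -31592
Δ³: -2286 , -3102 , -4038 , -5094 , -6270 , -7566
Δ⁴: -816 , -936 , -1056 , -1176 , -1296
Δ⁵: -120 , -120 , -120 , -120
Fifth differences constant at -120.
-1296 − 120 = -1416;  -7566 − 1416 = -8982;  -31592 − 8982 = -40574;  -105402 − 40574 = -145976;  -297721 − 145976 = -443697
-1416 − 120 = -1536;  -8982 − 1536 = -10518;  -40574 − 10518 = -51092;  -145976 − 51092 = -197068;  -443697 − 197068 = -640765
-1536 − 120 = -1656;  -10518 − 1656 = -12174;  -51092 − 12174 = -63266;  -197068 − 63266 = -260334;  -640765 − 260334 = -901099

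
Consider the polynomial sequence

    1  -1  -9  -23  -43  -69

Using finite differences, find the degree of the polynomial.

2

D1: -2, -8, -14, -20, -26
D2: -6, -6, -6, -6
The second differences are constant, so the polynomial has degree 2.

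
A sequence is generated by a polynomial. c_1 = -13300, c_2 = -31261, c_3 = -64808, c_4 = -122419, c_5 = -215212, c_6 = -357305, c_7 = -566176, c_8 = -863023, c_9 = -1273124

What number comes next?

-1826197

D1: -17961, -33547, -57611, -92793, -142093, -208871, -296847, -410101
D2: -15586, -24064, -35182, -49300, -66778, -87976, -113254
D3: -8478, -11118, -14118, -17478, -21198, -25278
D4: -2640, -3000, -3360, -3720, -4080
D5: -360, -360, -360, -360
The fifth differences are constant (-360).
-4080 − 360 = -4440;  -25278 − 4440 = -29718;  -113254 − 29718 = -142972;  -410101 − 142972 = -553073;  -1273124 − 553073 = -1826197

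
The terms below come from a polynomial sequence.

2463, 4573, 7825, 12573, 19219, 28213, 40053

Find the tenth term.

D1: 2110  3252  4748  6646  8994  11840
D2: 1142  1496  1898  2348  2846
D3: 354  402  450  498
D4: 48  48  48
Constant fourth difference = 48, so extend:
498 + 48 = 546;  2846 + 546 = 3392;  11840 + 3392 = 15232;  40053 + 15232 = 55285
546 + 48 = 594;  3392 + 594 = 3986;  15232 + 3986 = 19218;  55285 + 19218 = 74503
594 + 48 = 642;  3986 + 642 = 4628;  19218 + 4628 = 23846;  74503 + 23846 = 98349

98349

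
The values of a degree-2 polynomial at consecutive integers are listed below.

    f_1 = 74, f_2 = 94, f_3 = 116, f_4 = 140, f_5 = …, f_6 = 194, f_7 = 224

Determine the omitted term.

Using the first 4 terms:
First differences: 20, 22, 24
Second differences: 2, 2
Constant second difference = 2.
Extend forward: 24 + 2 = 26;  140 + 26 = 166

166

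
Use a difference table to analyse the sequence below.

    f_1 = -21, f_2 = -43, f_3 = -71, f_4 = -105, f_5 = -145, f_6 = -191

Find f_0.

D1: -22  -28  -34  -40  -46
D2: -6  -6  -6  -6
The second differences are constant at -6.
Work back: -22 + 6 = -16;  -21 + 16 = -5

-5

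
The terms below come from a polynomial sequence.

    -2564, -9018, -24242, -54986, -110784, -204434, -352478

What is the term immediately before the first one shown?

-434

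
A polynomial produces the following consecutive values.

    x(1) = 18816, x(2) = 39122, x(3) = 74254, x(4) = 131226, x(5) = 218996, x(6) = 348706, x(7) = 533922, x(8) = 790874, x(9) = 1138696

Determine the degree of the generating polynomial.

First differences: 20306, 35132, 56972, 87770, 129710, 185216, 256952, 347822
Second differences: 14826, 21840, 30798, 41940, 55506, 71736, 90870
Third differences: 7014, 8958, 11142, 13566, 16230, 19134
Fourth differences: 1944, 2184, 2424, 2664, 2904
Fifth differences: 240, 240, 240, 240
The fifth differences are constant, so the polynomial has degree 5.

5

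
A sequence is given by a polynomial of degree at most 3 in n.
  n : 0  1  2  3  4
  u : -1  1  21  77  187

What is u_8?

1527

2, 20, 56, 110
18, 36, 54
18, 18
Third differences constant at 18.
54 + 18 = 72;  110 + 72 = 182;  187 + 182 = 369
72 + 18 = 90;  182 + 90 = 272;  369 + 272 = 641
90 + 18 = 108;  272 + 108 = 380;  641 + 380 = 1021
108 + 18 = 126;  380 + 126 = 506;  1021 + 506 = 1527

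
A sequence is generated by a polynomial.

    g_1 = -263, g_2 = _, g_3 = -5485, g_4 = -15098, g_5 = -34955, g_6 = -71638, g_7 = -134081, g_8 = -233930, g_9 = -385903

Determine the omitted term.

-1526

Using the last 7 terms:
First differences: -9613, -19857, -36683, -62443, -99849, -151973
Second differences: -10244, -16826, -25760, -37406, -52124
Third differences: -6582, -8934, -11646, -14718
Fourth differences: -2352, -2712, -3072
Fifth differences: -360, -360
Constant fifth difference = -360.
Extend backward: -2352 + 360 = -1992;  -6582 + 1992 = -4590;  -10244 + 4590 = -5654;  -9613 + 5654 = -3959;  -5485 + 3959 = -1526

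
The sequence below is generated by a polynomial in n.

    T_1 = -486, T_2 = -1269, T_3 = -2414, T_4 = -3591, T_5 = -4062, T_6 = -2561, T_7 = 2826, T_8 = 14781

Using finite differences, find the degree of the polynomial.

First differences: -783, -1145, -1177, -471, 1501, 5387, 11955
Second differences: -362, -32, 706, 1972, 3886, 6568
Third differences: 330, 738, 1266, 1914, 2682
Fourth differences: 408, 528, 648, 768
Fifth differences: 120, 120, 120
The fifth differences are constant, so the polynomial has degree 5.

5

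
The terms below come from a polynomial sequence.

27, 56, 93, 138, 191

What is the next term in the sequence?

Δ: 29  37  45  53
Δ²: 8  8  8
The second differences are constant (8).
53 + 8 = 61;  191 + 61 = 252

252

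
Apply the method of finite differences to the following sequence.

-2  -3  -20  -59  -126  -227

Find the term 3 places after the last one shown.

Δ: -1, -17, -39, -67, -101
Δ²: -16, -22, -28, -34
Δ³: -6, -6, -6
The third differences are constant (-6).
-34 − 6 = -40;  -101 − 40 = -141;  -227 − 141 = -368
-40 − 6 = -46;  -141 − 46 = -187;  -368 − 187 = -555
-46 − 6 = -52;  -187 − 52 = -239;  -555 − 239 = -794

-794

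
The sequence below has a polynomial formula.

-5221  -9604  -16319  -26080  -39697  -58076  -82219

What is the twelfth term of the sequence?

-4383  -6715  -9761  -13617  -18379  -24143
-2332  -3046  -3856  -4762  -5764
-714  -810  -906  -1002
-96  -96  -96
The fourth differences are constant (-96).
-1002 − 96 = -1098;  -5764 − 1098 = -6862;  -24143 − 6862 = -31005;  -82219 − 31005 = -113224
-1098 − 96 = -1194;  -6862 − 1194 = -8056;  -31005 − 8056 = -39061;  -113224 − 39061 = -152285
-1194 − 96 = -1290;  -8056 − 1290 = -9346;  -39061 − 9346 = -48407;  -152285 − 48407 = -200692
-1290 − 96 = -1386;  -9346 − 1386 = -10732;  -48407 − 10732 = -59139;  -200692 − 59139 = -259831
-1386 − 96 = -1482;  -10732 − 1482 = -12214;  -59139 − 12214 = -71353;  -259831 − 71353 = -331184

-331184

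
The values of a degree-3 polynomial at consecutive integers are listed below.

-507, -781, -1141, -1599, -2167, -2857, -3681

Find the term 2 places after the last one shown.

-5779

First differences: -274  -360  -458  -568  -690  -824
Second differences: -86  -98  -110  -122  -134
Third differences: -12  -12  -12  -12
Third differences constant at -12.
-134 − 12 = -146;  -824 − 146 = -970;  -3681 − 970 = -4651
-146 − 12 = -158;  -970 − 158 = -1128;  -4651 − 1128 = -5779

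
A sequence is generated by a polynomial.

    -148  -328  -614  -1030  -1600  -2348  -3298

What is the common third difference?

-24

First differences: -180, -286, -416, -570, -748, -950
Second differences: -106, -130, -154, -178, -202
Third differences: -24, -24, -24, -24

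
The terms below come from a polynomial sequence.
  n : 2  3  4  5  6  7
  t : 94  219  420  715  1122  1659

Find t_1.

Δ: 125  201  295  407  537
Δ²: 76  94  112  130
Δ³: 18  18  18
The third differences are constant at 18.
Work back: 76 − 18 = 58;  125 − 58 = 67;  94 − 67 = 27

27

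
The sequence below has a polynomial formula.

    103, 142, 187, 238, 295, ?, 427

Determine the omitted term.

Using the first 5 terms:
39, 45, 51, 57
6, 6, 6
Constant second difference = 6.
Extend forward: 57 + 6 = 63;  295 + 63 = 358

358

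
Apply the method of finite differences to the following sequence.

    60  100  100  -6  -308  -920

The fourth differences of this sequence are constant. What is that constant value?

D1: 40, 0, -106, -302, -612
D2: -40, -106, -196, -310
D3: -66, -90, -114
D4: -24, -24

-24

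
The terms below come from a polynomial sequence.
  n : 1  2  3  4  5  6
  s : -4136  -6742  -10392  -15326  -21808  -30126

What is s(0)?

D1: -2606  -3650  -4934  -6482  -8318
D2: -1044  -1284  -1548  -1836
D3: -240  -264  -288
D4: -24  -24
The fourth differences are constant at -24.
Work back: -240 + 24 = -216;  -1044 + 216 = -828;  -2606 + 828 = -1778;  -4136 + 1778 = -2358

-2358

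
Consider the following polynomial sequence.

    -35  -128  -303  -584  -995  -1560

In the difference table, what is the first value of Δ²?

First differences: -93, -175, -281, -411, -565
Second differences: -82, -106, -130, -154
Third differences: -24, -24, -24

-82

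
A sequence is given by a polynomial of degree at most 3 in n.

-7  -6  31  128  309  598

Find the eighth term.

1596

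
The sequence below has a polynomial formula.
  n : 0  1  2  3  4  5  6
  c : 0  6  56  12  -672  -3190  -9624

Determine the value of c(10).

D1: 6, 50, -44, -684, -2518, -6434
D2: 44, -94, -640, -1834, -3916
D3: -138, -546, -1194, -2082
D4: -408, -648, -888
D5: -240, -240
Fifth differences constant at -240.
-888 − 240 = -1128;  -2082 − 1128 = -3210;  -3916 − 3210 = -7126;  -6434 − 7126 = -13560;  -9624 − 13560 = -23184
-1128 − 240 = -1368;  -3210 − 1368 = -4578;  -7126 − 4578 = -11704;  -13560 − 11704 = -25264;  -23184 − 25264 = -48448
-1368 − 240 = -1608;  -4578 − 1608 = -6186;  -11704 − 6186 = -17890;  -25264 − 17890 = -43154;  -48448 − 43154 = -91602
-1608 − 240 = -1848;  -6186 − 1848 = -8034;  -17890 − 8034 = -25924;  -43154 − 25924 = -69078;  -91602 − 69078 = -160680

-160680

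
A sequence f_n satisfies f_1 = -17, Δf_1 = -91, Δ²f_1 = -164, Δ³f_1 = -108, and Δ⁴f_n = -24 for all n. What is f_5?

-1821

Build the table forward from the leading diagonal:
D4: -24, -24, -24, -24, -24
D3: -108, -132, -156, -180, -204
D2: -164, -272, -404, -560, -740
D1: -91, -255, -527, -931, -1491
f: -17, -108, -363, -890, -1821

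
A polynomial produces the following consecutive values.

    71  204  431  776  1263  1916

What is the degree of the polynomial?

3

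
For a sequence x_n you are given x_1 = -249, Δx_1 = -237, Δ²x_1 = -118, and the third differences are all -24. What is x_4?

-1338

Build the table forward from the leading diagonal:
Third differences: -24, -24, -24, -24
Second differences: -118, -142, -166, -190
First differences: -237, -355, -497, -663
x: -249, -486, -841, -1338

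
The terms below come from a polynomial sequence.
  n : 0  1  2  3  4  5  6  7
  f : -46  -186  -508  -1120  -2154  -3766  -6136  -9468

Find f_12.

Δ: -140  -322  -612  -1034  -1612  -2370  -3332
Δ²: -182  -290  -422  -578  -758  -962
Δ³: -108  -132  -156  -180  -204
Δ⁴: -24  -24  -24  -24
The fourth differences are constant (-24).
-204 − 24 = -228;  -962 − 228 = -1190;  -3332 − 1190 = -4522;  -9468 − 4522 = -13990
-228 − 24 = -252;  -1190 − 252 = -1442;  -4522 − 1442 = -5964;  -13990 − 5964 = -19954
-252 − 24 = -276;  -1442 − 276 = -1718;  -5964 − 1718 = -7682;  -19954 − 7682 = -27636
-276 − 24 = -300;  -1718 − 300 = -2018;  -7682 − 2018 = -9700;  -27636 − 9700 = -37336
-300 − 24 = -324;  -2018 − 324 = -2342;  -9700 − 2342 = -12042;  -37336 − 12042 = -49378

-49378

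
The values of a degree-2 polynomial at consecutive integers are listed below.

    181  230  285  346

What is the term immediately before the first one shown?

138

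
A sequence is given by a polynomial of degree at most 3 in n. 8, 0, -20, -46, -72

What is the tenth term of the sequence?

8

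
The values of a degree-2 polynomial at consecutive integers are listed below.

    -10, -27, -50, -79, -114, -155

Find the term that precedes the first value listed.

1

Δ: -17  -23  -29  -35  -41
Δ²: -6  -6  -6  -6
The second differences are constant at -6.
Work back: -17 + 6 = -11;  -10 + 11 = 1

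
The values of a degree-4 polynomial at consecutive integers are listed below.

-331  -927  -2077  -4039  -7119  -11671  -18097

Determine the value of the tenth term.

D1: -596, -1150, -1962, -3080, -4552, -6426
D2: -554, -812, -1118, -1472, -1874
D3: -258, -306, -354, -402
D4: -48, -48, -48
Fourth differences constant at -48.
-402 − 48 = -450;  -1874 − 450 = -2324;  -6426 − 2324 = -8750;  -18097 − 8750 = -26847
-450 − 48 = -498;  -2324 − 498 = -2822;  -8750 − 2822 = -11572;  -26847 − 11572 = -38419
-498 − 48 = -546;  -2822 − 546 = -3368;  -11572 − 3368 = -14940;  -38419 − 14940 = -53359

-53359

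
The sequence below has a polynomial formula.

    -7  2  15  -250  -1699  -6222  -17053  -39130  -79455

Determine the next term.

-147454

First differences: 9, 13, -265, -1449, -4523, -10831, -22077, -40325
Second differences: 4, -278, -1184, -3074, -6308, -11246, -18248
Third differences: -282, -906, -1890, -3234, -4938, -7002
Fourth differences: -624, -984, -1344, -1704, -2064
Fifth differences: -360, -360, -360, -360
Constant fifth difference = -360, so extend:
-2064 − 360 = -2424;  -7002 − 2424 = -9426;  -18248 − 9426 = -27674;  -40325 − 27674 = -67999;  -79455 − 67999 = -147454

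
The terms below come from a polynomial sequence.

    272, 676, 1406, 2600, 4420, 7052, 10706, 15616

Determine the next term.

Δ: 404, 730, 1194, 1820, 2632, 3654, 4910
Δ²: 326, 464, 626, 812, 1022, 1256
Δ³: 138, 162, 186, 210, 234
Δ⁴: 24, 24, 24, 24
Fourth differences constant at 24.
234 + 24 = 258;  1256 + 258 = 1514;  4910 + 1514 = 6424;  15616 + 6424 = 22040

22040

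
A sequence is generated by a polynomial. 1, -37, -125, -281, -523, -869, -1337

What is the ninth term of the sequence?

-38, -88, -156, -242, -346, -468
-50, -68, -86, -104, -122
-18, -18, -18, -18
Constant third difference = -18, so extend:
-122 − 18 = -140;  -468 − 140 = -608;  -1337 − 608 = -1945
-140 − 18 = -158;  -608 − 158 = -766;  -1945 − 766 = -2711

-2711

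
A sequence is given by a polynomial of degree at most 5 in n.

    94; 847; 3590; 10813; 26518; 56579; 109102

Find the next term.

Δ: 753, 2743, 7223, 15705, 30061, 52523
Δ²: 1990, 4480, 8482, 14356, 22462
Δ³: 2490, 4002, 5874, 8106
Δ⁴: 1512, 1872, 2232
Δ⁵: 360, 360
The fifth differences are constant (360).
2232 + 360 = 2592;  8106 + 2592 = 10698;  22462 + 10698 = 33160;  52523 + 33160 = 85683;  109102 + 85683 = 194785

194785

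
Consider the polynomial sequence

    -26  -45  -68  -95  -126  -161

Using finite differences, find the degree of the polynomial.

2

Δ: -19, -23, -27, -31, -35
Δ²: -4, -4, -4, -4
The second differences are constant, so the polynomial has degree 2.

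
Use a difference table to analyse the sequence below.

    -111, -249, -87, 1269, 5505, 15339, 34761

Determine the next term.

69273

D1: -138, 162, 1356, 4236, 9834, 19422
D2: 300, 1194, 2880, 5598, 9588
D3: 894, 1686, 2718, 3990
D4: 792, 1032, 1272
D5: 240, 240
Fifth differences constant at 240.
1272 + 240 = 1512;  3990 + 1512 = 5502;  9588 + 5502 = 15090;  19422 + 15090 = 34512;  34761 + 34512 = 69273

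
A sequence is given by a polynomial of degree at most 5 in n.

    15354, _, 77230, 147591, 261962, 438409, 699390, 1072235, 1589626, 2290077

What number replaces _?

Using the last 8 terms:
D1: 70361  114371  176447  260981  372845  517391  700451
D2: 44010  62076  84534  111864  144546  183060
D3: 18066  22458  27330  32682  38514
D4: 4392  4872  5352  5832
D5: 480  480  480
Constant fifth difference = 480.
Extend backward: 4392 − 480 = 3912;  18066 − 3912 = 14154;  44010 − 14154 = 29856;  70361 − 29856 = 40505;  77230 − 40505 = 36725

36725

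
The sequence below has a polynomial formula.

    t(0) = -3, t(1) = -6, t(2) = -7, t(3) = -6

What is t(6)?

-3, -1, 1
2, 2
Second differences constant at 2.
1 + 2 = 3;  -6 + 3 = -3
3 + 2 = 5;  -3 + 5 = 2
5 + 2 = 7;  2 + 7 = 9

9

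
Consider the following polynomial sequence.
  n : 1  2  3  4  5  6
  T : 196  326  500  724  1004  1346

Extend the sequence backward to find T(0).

104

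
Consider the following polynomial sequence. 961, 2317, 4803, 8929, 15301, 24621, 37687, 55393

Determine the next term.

D1: 1356, 2486, 4126, 6372, 9320, 13066, 17706
D2: 1130, 1640, 2246, 2948, 3746, 4640
D3: 510, 606, 702, 798, 894
D4: 96, 96, 96, 96
The fourth differences are constant (96).
894 + 96 = 990;  4640 + 990 = 5630;  17706 + 5630 = 23336;  55393 + 23336 = 78729

78729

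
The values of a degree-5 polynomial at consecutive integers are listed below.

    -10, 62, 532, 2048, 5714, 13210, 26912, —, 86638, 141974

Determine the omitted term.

50012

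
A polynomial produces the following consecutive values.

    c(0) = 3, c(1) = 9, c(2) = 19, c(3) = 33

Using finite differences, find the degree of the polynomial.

2

First differences: 6, 10, 14
Second differences: 4, 4
The second differences are constant, so the polynomial has degree 2.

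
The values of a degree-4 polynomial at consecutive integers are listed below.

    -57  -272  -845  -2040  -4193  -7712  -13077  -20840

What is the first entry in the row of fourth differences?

-72

First differences: -215, -573, -1195, -2153, -3519, -5365, -7763
Second differences: -358, -622, -958, -1366, -1846, -2398
Third differences: -264, -336, -408, -480, -552
Fourth differences: -72, -72, -72, -72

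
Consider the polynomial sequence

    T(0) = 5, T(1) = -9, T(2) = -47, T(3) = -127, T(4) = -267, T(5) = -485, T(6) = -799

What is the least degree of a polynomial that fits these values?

First differences: -14, -38, -80, -140, -218, -314
Second differences: -24, -42, -60, -78, -96
Third differences: -18, -18, -18, -18
The third differences are constant, so the polynomial has degree 3.

3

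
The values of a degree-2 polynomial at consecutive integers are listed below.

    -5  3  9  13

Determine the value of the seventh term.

Δ: 8  6  4
Δ²: -2  -2
The second differences are constant (-2).
4 − 2 = 2;  13 + 2 = 15
2 − 2 = 0;  15 + 0 = 15
0 − 2 = -2;  15 − 2 = 13

13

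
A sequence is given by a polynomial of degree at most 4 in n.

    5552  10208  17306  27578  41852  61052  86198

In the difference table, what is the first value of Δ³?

D1: 4656, 7098, 10272, 14274, 19200, 25146
D2: 2442, 3174, 4002, 4926, 5946
D3: 732, 828, 924, 1020
D4: 96, 96, 96

732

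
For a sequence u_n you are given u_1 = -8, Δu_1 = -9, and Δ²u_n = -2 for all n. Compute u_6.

-73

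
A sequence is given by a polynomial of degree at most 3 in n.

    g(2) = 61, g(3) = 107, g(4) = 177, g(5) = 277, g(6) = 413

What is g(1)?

Δ: 46, 70, 100, 136
Δ²: 24, 30, 36
Δ³: 6, 6
The third differences are constant at 6.
Work back: 24 − 6 = 18;  46 − 18 = 28;  61 − 28 = 33

33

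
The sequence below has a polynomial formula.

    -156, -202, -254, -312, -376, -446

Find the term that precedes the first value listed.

-116

-46  -52  -58  -64  -70
-6  -6  -6  -6
The second differences are constant at -6.
Work back: -46 + 6 = -40;  -156 + 40 = -116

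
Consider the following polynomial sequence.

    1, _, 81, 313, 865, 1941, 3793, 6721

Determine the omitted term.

Using the last 6 terms:
D1: 232  552  1076  1852  2928
D2: 320  524  776  1076
D3: 204  252  300
D4: 48  48
Constant fourth difference = 48.
Extend backward: 204 − 48 = 156;  320 − 156 = 164;  232 − 164 = 68;  81 − 68 = 13

13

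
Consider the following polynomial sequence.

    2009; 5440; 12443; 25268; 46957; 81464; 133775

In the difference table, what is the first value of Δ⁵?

Δ: 3431, 7003, 12825, 21689, 34507, 52311
Δ²: 3572, 5822, 8864, 12818, 17804
Δ³: 2250, 3042, 3954, 4986
Δ⁴: 792, 912, 1032
Δ⁵: 120, 120

120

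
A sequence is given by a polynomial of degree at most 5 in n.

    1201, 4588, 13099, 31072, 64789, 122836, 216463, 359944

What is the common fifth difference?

First differences: 3387, 8511, 17973, 33717, 58047, 93627, 143481
Second differences: 5124, 9462, 15744, 24330, 35580, 49854
Third differences: 4338, 6282, 8586, 11250, 14274
Fourth differences: 1944, 2304, 2664, 3024
Fifth differences: 360, 360, 360

360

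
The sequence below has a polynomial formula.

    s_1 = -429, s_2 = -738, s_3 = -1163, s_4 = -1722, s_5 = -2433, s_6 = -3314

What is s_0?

-218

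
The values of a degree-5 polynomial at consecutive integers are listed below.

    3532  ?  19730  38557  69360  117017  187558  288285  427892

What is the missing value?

Using the last 7 terms:
18827, 30803, 47657, 70541, 100727, 139607
11976, 16854, 22884, 30186, 38880
4878, 6030, 7302, 8694
1152, 1272, 1392
120, 120
Constant fifth difference = 120.
Extend backward: 1152 − 120 = 1032;  4878 − 1032 = 3846;  11976 − 3846 = 8130;  18827 − 8130 = 10697;  19730 − 10697 = 9033

9033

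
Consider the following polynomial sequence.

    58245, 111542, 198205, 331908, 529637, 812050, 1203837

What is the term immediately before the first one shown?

27592

53297, 86663, 133703, 197729, 282413, 391787
33366, 47040, 64026, 84684, 109374
13674, 16986, 20658, 24690
3312, 3672, 4032
360, 360
The fifth differences are constant at 360.
Work back: 3312 − 360 = 2952;  13674 − 2952 = 10722;  33366 − 10722 = 22644;  53297 − 22644 = 30653;  58245 − 30653 = 27592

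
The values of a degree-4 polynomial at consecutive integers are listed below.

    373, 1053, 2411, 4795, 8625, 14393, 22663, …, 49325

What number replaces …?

34071

Using the first 7 terms:
Δ: 680  1358  2384  3830  5768  8270
Δ²: 678  1026  1446  1938  2502
Δ³: 348  420  492  564
Δ⁴: 72  72  72
Constant fourth difference = 72.
Extend forward: 564 + 72 = 636;  2502 + 636 = 3138;  8270 + 3138 = 11408;  22663 + 11408 = 34071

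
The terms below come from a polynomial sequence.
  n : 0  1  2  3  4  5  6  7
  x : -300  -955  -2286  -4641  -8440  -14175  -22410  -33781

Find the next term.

Δ: -655, -1331, -2355, -3799, -5735, -8235, -11371
Δ²: -676, -1024, -1444, -1936, -2500, -3136
Δ³: -348, -420, -492, -564, -636
Δ⁴: -72, -72, -72, -72
Constant fourth difference = -72, so extend:
-636 − 72 = -708;  -3136 − 708 = -3844;  -11371 − 3844 = -15215;  -33781 − 15215 = -48996

-48996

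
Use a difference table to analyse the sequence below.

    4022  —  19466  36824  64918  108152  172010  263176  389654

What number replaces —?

9400

Using the last 7 terms:
D1: 17358, 28094, 43234, 63858, 91166, 126478
D2: 10736, 15140, 20624, 27308, 35312
D3: 4404, 5484, 6684, 8004
D4: 1080, 1200, 1320
D5: 120, 120
Constant fifth difference = 120.
Extend backward: 1080 − 120 = 960;  4404 − 960 = 3444;  10736 − 3444 = 7292;  17358 − 7292 = 10066;  19466 − 10066 = 9400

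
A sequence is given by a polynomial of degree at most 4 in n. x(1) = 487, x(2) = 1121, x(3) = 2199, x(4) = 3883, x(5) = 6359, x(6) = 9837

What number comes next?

14551

D1: 634  1078  1684  2476  3478
D2: 444  606  792  1002
D3: 162  186  210
D4: 24  24
Constant fourth difference = 24, so extend:
210 + 24 = 234;  1002 + 234 = 1236;  3478 + 1236 = 4714;  9837 + 4714 = 14551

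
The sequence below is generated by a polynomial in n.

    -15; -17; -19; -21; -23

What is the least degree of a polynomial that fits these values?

Δ: -2, -2, -2, -2
The first differences are constant, so the polynomial has degree 1.

1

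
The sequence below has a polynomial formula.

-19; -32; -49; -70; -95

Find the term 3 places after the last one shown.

-194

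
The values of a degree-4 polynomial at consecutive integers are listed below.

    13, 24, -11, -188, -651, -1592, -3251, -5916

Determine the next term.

11, -35, -177, -463, -941, -1659, -2665
-46, -142, -286, -478, -718, -1006
-96, -144, -192, -240, -288
-48, -48, -48, -48
Fourth differences constant at -48.
-288 − 48 = -336;  -1006 − 336 = -1342;  -2665 − 1342 = -4007;  -5916 − 4007 = -9923

-9923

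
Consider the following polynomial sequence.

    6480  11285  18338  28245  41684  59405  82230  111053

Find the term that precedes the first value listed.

3389

D1: 4805  7053  9907  13439  17721  22825  28823
D2: 2248  2854  3532  4282  5104  5998
D3: 606  678  750  822  894
D4: 72  72  72  72
The fourth differences are constant at 72.
Work back: 606 − 72 = 534;  2248 − 534 = 1714;  4805 − 1714 = 3091;  6480 − 3091 = 3389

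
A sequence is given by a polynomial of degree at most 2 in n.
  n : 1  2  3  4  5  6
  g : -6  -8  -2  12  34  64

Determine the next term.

102

First differences: -2 , 6 , 14 , 22 , 30
Second differences: 8 , 8 , 8 , 8
The second differences are constant (8).
30 + 8 = 38;  64 + 38 = 102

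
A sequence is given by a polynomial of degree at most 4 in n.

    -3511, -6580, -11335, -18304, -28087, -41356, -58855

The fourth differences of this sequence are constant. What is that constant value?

-72

D1: -3069, -4755, -6969, -9783, -13269, -17499
D2: -1686, -2214, -2814, -3486, -4230
D3: -528, -600, -672, -744
D4: -72, -72, -72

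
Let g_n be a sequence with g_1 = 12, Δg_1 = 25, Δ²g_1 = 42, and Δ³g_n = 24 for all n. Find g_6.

797

Build the table forward from the leading diagonal:
Third differences: 24, 24, 24, 24, 24, 24
Second differences: 42, 66, 90, 114, 138, 162
First differences: 25, 67, 133, 223, 337, 475
g: 12, 37, 104, 237, 460, 797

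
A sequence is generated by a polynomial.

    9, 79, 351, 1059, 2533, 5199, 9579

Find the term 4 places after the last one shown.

First differences: 70, 272, 708, 1474, 2666, 4380
Second differences: 202, 436, 766, 1192, 1714
Third differences: 234, 330, 426, 522
Fourth differences: 96, 96, 96
Fourth differences constant at 96.
522 + 96 = 618;  1714 + 618 = 2332;  4380 + 2332 = 6712;  9579 + 6712 = 16291
618 + 96 = 714;  2332 + 714 = 3046;  6712 + 3046 = 9758;  16291 + 9758 = 26049
714 + 96 = 810;  3046 + 810 = 3856;  9758 + 3856 = 13614;  26049 + 13614 = 39663
810 + 96 = 906;  3856 + 906 = 4762;  13614 + 4762 = 18376;  39663 + 18376 = 58039

58039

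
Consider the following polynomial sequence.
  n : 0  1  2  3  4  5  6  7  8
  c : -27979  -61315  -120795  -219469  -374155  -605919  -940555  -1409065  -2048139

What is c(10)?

-4016059

Δ: -33336  -59480  -98674  -154686  -231764  -334636  -468510  -639074
Δ²: -26144  -39194  -56012  -77078  -102872  -133874  -170564
Δ³: -13050  -16818  -21066  -25794  -31002  -36690
Δ⁴: -3768  -4248  -4728  -5208  -5688
Δ⁵: -480  -480  -480  -480
Fifth differences constant at -480.
-5688 − 480 = -6168;  -36690 − 6168 = -42858;  -170564 − 42858 = -213422;  -639074 − 213422 = -852496;  -2048139 − 852496 = -2900635
-6168 − 480 = -6648;  -42858 − 6648 = -49506;  -213422 − 49506 = -262928;  -852496 − 262928 = -1115424;  -2900635 − 1115424 = -4016059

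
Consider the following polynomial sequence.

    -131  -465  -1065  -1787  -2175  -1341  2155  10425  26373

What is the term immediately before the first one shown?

First differences: -334  -600  -722  -388  834  3496  8270  15948
Second differences: -266  -122  334  1222  2662  4774  7678
Third differences: 144  456  888  1440  2112  2904
Fourth differences: 312  432  552  672  792
Fifth differences: 120  120  120  120
The fifth differences are constant at 120.
Work back: 312 − 120 = 192;  144 − 192 = -48;  -266 + 48 = -218;  -334 + 218 = -116;  -131 + 116 = -15

-15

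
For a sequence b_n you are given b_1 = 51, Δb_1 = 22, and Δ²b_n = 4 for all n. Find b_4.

129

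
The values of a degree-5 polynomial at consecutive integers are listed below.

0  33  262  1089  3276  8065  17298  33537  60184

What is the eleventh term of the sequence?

163230

Δ: 33, 229, 827, 2187, 4789, 9233, 16239, 26647
Δ²: 196, 598, 1360, 2602, 4444, 7006, 10408
Δ³: 402, 762, 1242, 1842, 2562, 3402
Δ⁴: 360, 480, 600, 720, 840
Δ⁵: 120, 120, 120, 120
Constant fifth difference = 120, so extend:
840 + 120 = 960;  3402 + 960 = 4362;  10408 + 4362 = 14770;  26647 + 14770 = 41417;  60184 + 41417 = 101601
960 + 120 = 1080;  4362 + 1080 = 5442;  14770 + 5442 = 20212;  41417 + 20212 = 61629;  101601 + 61629 = 163230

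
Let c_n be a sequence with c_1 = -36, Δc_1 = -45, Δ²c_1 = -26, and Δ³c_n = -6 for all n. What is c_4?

-255

Build the table forward from the leading diagonal:
Third differences: -6  -6  -6  -6
Second differences: -26  -32  -38  -44
First differences: -45  -71  -103  -141
c: -36  -81  -152  -255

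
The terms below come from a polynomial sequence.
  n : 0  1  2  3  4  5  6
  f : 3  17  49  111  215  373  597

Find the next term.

899

Δ: 14, 32, 62, 104, 158, 224
Δ²: 18, 30, 42, 54, 66
Δ³: 12, 12, 12, 12
Third differences constant at 12.
66 + 12 = 78;  224 + 78 = 302;  597 + 302 = 899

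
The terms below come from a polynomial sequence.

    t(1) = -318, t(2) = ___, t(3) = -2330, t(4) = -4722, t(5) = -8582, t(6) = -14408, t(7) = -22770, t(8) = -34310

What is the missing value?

Using the last 6 terms:
First differences: -2392  -3860  -5826  -8362  -11540
Second differences: -1468  -1966  -2536  -3178
Third differences: -498  -570  -642
Fourth differences: -72  -72
Constant fourth difference = -72.
Extend backward: -498 + 72 = -426;  -1468 + 426 = -1042;  -2392 + 1042 = -1350;  -2330 + 1350 = -980

-980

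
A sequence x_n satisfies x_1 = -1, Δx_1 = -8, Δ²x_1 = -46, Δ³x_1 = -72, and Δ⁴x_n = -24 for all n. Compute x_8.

Build the table forward from the leading diagonal:
Δ⁴: -24, -24, -24, -24, -24, -24, -24, -24
Δ³: -72, -96, -120, -144, -168, -192, -216, -240
Δ²: -46, -118, -214, -334, -478, -646, -838, -1054
Δ: -8, -54, -172, -386, -720, -1198, -1844, -2682
x: -1, -9, -63, -235, -621, -1341, -2539, -4383

-4383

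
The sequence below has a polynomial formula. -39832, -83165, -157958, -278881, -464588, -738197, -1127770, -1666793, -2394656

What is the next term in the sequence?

-3357133

First differences: -43333, -74793, -120923, -185707, -273609, -389573, -539023, -727863
Second differences: -31460, -46130, -64784, -87902, -115964, -149450, -188840
Third differences: -14670, -18654, -23118, -28062, -33486, -39390
Fourth differences: -3984, -4464, -4944, -5424, -5904
Fifth differences: -480, -480, -480, -480
Constant fifth difference = -480, so extend:
-5904 − 480 = -6384;  -39390 − 6384 = -45774;  -188840 − 45774 = -234614;  -727863 − 234614 = -962477;  -2394656 − 962477 = -3357133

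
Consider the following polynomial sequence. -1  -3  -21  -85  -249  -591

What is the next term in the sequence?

-1213

D1: -2, -18, -64, -164, -342
D2: -16, -46, -100, -178
D3: -30, -54, -78
D4: -24, -24
Fourth differences constant at -24.
-78 − 24 = -102;  -178 − 102 = -280;  -342 − 280 = -622;  -591 − 622 = -1213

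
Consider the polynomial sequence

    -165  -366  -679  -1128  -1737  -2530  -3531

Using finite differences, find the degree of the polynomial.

First differences: -201, -313, -449, -609, -793, -1001
Second differences: -112, -136, -160, -184, -208
Third differences: -24, -24, -24, -24
The third differences are constant, so the polynomial has degree 3.

3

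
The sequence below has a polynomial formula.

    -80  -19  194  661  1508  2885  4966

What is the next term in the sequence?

7949

First differences: 61  213  467  847  1377  2081
Second differences: 152  254  380  530  704
Third differences: 102  126  150  174
Fourth differences: 24  24  24
Fourth differences constant at 24.
174 + 24 = 198;  704 + 198 = 902;  2081 + 902 = 2983;  4966 + 2983 = 7949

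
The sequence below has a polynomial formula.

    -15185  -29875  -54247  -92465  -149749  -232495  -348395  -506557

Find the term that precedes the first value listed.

D1: -14690, -24372, -38218, -57284, -82746, -115900, -158162
D2: -9682, -13846, -19066, -25462, -33154, -42262
D3: -4164, -5220, -6396, -7692, -9108
D4: -1056, -1176, -1296, -1416
D5: -120, -120, -120
The fifth differences are constant at -120.
Work back: -1056 + 120 = -936;  -4164 + 936 = -3228;  -9682 + 3228 = -6454;  -14690 + 6454 = -8236;  -15185 + 8236 = -6949

-6949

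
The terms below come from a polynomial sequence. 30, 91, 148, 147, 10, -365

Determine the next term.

D1: 61  57  -1  -137  -375
D2: -4  -58  -136  -238
D3: -54  -78  -102
D4: -24  -24
Fourth differences constant at -24.
-102 − 24 = -126;  -238 − 126 = -364;  -375 − 364 = -739;  -365 − 739 = -1104

-1104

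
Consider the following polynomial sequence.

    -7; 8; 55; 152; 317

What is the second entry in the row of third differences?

Δ: 15, 47, 97, 165
Δ²: 32, 50, 68
Δ³: 18, 18

18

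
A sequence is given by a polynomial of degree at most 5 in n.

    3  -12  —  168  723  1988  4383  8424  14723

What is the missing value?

-1

Using the last 6 terms:
D1: 555, 1265, 2395, 4041, 6299
D2: 710, 1130, 1646, 2258
D3: 420, 516, 612
D4: 96, 96
Constant fourth difference = 96.
Extend backward: 420 − 96 = 324;  710 − 324 = 386;  555 − 386 = 169;  168 − 169 = -1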